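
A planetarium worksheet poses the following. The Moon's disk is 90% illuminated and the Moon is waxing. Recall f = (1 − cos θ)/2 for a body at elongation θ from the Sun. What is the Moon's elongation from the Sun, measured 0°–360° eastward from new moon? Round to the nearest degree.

143°

cos θ = 1 − 2f = -0.800, giving a principal value of 143.1°.
Waxing ⇒ before full, so θ = 143.1°.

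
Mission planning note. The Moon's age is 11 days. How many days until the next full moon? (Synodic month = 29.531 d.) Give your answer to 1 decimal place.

Full moon is 0.5 of the way through the cycle: age 0.5 × 29.531 = 14.765 d.
That is 14.765 − 11 = 3.765 days ahead.

3.8 days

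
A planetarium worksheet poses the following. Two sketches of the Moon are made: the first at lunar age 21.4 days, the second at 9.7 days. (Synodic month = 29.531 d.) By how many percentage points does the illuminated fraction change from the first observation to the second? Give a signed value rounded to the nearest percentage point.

+16 pp

θ₁ = 360° × 21.4/29.531 = 260.9°, f₁ = (1 − cos θ₁)/2 = 0.579.
θ₂ = 360° × 9.7/29.531 = 118.2°, f₂ = (1 − cos θ₂)/2 = 0.737.
Change = f₂ − f₁ = +0.157 → +16 percentage points.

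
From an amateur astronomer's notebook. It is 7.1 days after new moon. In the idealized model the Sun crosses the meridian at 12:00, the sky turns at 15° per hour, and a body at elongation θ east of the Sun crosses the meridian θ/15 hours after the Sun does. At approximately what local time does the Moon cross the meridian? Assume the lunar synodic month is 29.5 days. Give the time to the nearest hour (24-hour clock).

18:00

The Moon has covered 7.1/29.5 of its cycle, so θ ≈ 360° × 7.1/29.5 = 86.6°.
The Moon trails the Sun by θ/15 = 86.6/15 ≈ 5.78 hours.
12:00 + 5.78 h ≈ 17:47 → 18:00 to the nearest hour.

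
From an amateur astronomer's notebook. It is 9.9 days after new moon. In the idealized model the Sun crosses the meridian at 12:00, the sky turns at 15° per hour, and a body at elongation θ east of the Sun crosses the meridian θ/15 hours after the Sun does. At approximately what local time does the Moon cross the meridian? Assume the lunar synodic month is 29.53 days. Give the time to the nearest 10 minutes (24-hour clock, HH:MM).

20:00

Elongation θ = 360° × 9.9/29.53 ≈ 120.7°.
At 15° of sky rotation per hour, 120.7° corresponds to a 8.05 h lag.
12:00 + 8.046 h ≈ 20:03 → 20:00 to the nearest ten minutes.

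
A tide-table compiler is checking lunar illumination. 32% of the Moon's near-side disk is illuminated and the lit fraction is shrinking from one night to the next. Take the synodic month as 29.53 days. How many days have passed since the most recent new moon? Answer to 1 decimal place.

From f = (1 − cos θ)/2: cos θ = 1 − 2×0.32 = 0.360; arccos → 68.9°.
Waning ⇒ past full, so θ = 360° − 68.9° = 291.1°.
Age = 29.53 × 291.1°/360° ≈ 23.88 days.

23.9 days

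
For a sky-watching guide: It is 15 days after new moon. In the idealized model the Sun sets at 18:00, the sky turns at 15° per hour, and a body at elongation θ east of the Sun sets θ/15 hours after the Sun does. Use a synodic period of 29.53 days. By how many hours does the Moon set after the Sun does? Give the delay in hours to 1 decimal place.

Elongation θ = 360° × 15/29.53 ≈ 182.9°.
The Moon trails the Sun by θ/15 = 182.9/15 ≈ 12.19 hours.
So the Moon sets 12.19 h after the Sun.

12.2 h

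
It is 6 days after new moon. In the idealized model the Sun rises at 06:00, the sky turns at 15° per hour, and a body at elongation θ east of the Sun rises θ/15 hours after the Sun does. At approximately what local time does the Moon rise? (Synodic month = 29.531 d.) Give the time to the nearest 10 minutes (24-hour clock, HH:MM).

10:50

Elongation θ = 360° × 6/29.531 ≈ 73.1°.
The Moon trails the Sun by θ/15 = 73.1/15 ≈ 4.88 hours.
06:00 + 4.876 h ≈ 10:53 → 10:50 to the nearest ten minutes.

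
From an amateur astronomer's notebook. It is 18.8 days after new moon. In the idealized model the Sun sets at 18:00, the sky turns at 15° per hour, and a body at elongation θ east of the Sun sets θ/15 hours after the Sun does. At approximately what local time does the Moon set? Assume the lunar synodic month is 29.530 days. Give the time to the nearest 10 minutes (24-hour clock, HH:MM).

09:20

Elongation θ = 360° × 18.8/29.530 ≈ 229.2°.
The Moon trails the Sun by θ/15 = 229.2/15 ≈ 15.28 hours.
18:00 + 15.279 h ≈ 09:17 → 09:20 to the nearest ten minutes.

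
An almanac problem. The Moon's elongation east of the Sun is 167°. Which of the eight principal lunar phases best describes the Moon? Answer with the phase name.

The full moon sector spans roughly 158°–202°; 167° falls inside it.

full moon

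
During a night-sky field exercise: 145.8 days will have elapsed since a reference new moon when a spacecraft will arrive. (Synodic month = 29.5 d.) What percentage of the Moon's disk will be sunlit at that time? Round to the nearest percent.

3%

145.8 d spans 4 complete synodic months (4 × 29.5 = 118.00 d) plus 27.80 d.
Elongation θ = 360° × 27.80/29.5 ≈ 339.3°.
With cos θ = 0.935, the lit fraction is (1 − 0.935)/2 ≈ 0.032, so 3%.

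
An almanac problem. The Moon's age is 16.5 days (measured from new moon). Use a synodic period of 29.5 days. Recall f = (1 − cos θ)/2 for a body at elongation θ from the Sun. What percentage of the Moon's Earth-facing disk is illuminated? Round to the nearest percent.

Elongation θ = 360° × 16.5/29.5 ≈ 201.4°.
Illuminated fraction = (1 − cos 201.4°)/2 = (1 − (-0.931))/2 ≈ 0.966, so 97%.

97%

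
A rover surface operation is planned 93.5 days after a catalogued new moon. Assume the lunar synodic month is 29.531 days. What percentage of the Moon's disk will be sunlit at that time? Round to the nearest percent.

25%

Reduce mod P: 93.5 − 3×29.531 = 4.91 d into the current lunation.
Elongation θ = 360° × 4.91/29.531 ≈ 59.8°.
cos 59.8° = 0.503, so f = (1 − 0.503)/2 = 0.249, so 25%.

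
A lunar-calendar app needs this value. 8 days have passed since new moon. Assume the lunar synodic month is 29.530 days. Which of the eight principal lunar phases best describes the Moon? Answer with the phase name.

first quarter

θ ≈ 360° × 8/29.530 = 98°, which falls in the first quarter sector.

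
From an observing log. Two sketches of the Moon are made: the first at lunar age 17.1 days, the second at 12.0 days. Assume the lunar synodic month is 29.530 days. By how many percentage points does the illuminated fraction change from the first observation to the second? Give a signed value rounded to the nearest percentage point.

-2 pp

θ₁ = 360° × 17.1/29.530 = 208.5°, f₁ = (1 − cos θ₁)/2 = 0.940.
θ₂ = 360° × 12.0/29.530 = 146.3°, f₂ = (1 − cos θ₂)/2 = 0.916.
Change = f₂ − f₁ = -0.024 → -2 percentage points.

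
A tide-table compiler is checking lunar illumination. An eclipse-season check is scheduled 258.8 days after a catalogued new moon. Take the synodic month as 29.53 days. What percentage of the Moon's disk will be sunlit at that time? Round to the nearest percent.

258.8/29.53 = 8.764 lunations, so 8 complete cycles and 22.56 d into the next.
The Moon has covered 22.56/29.53 of its cycle, so θ ≈ 360° × 22.56/29.53 = 275.0°.
With cos θ = 0.088, the lit fraction is (1 − 0.088)/2 ≈ 0.456, so 46%.

46%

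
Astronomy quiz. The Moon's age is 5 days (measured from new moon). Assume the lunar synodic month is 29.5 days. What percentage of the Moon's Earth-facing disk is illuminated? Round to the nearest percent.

26%

Phase angle: θ = 360°·(5 d)/(29.5 d) = 61.0°.
Illuminated fraction = (1 − cos 61.0°)/2 = (1 − 0.485)/2 ≈ 0.258, so 26%.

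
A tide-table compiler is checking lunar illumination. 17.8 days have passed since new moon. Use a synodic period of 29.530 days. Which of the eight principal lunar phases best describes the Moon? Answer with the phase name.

waning gibbous

θ ≈ 360° × 17.8/29.530 = 217°, which falls in the waning gibbous sector.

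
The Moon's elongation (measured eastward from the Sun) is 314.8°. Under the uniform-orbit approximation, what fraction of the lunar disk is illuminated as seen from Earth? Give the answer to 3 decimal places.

0.148

f = (1 − cos 314.8°)/2 = (1 − 0.705)/2 ≈ 0.148.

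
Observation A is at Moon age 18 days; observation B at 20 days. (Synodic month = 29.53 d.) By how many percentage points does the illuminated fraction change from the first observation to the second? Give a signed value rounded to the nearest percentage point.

First observation: θ = 360°·18/29.53 = 219.4°, so f = 0.886.
Second observation: θ = 243.8°, f = 0.721.
Δf = 0.721 − 0.886 = -0.166, i.e. -17 pp.

-17 percentage points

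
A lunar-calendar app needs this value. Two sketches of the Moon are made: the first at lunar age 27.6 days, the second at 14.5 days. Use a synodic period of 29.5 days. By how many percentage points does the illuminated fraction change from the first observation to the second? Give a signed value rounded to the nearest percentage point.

+96 percentage points

First observation: θ = 360°·27.6/29.5 = 336.8°, so f = 0.040.
Second observation: θ = 176.9°, f = 0.999.
Δf = 0.999 − 0.040 = +0.959, i.e. +96 pp.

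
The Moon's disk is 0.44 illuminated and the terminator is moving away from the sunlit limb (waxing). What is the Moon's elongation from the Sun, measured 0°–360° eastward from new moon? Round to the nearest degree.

Invert f = (1 − cos θ)/2 to get cos θ = 1 − 2(0.44) = 0.120, hence θ₀ = arccos 0.120 = 83.1°.
Before full moon the principal value applies: θ = 83.1°.

83°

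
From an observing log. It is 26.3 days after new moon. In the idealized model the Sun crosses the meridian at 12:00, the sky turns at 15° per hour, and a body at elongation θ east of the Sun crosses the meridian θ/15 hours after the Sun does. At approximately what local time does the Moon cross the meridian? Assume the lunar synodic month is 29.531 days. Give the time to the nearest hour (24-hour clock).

Elongation θ = 360° × 26.3/29.531 ≈ 320.6°.
The Moon trails the Sun by θ/15 = 320.6/15 ≈ 21.37 hours.
12:00 + 21.37 h ≈ 09:22 → 09:00 to the nearest hour.

09:00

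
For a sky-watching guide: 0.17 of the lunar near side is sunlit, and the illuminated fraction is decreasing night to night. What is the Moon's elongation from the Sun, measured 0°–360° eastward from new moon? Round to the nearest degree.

Invert f = (1 − cos θ)/2 to get cos θ = 1 − 2(0.17) = 0.660, hence θ₀ = arccos 0.660 = 48.7°.
Waning ⇒ past full, so θ = 360° − 48.7° = 311.3°.

311°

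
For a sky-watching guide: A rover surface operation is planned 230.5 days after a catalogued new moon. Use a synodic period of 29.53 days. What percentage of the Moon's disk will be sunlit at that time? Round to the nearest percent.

33%

230.5 d spans 7 complete synodic months (7 × 29.53 = 206.71 d) plus 23.79 d.
Elongation θ = 360° × 23.79/29.53 ≈ 290.0°.
cos 290.0° = 0.342, so f = (1 − 0.342)/2 = 0.329, so 33%.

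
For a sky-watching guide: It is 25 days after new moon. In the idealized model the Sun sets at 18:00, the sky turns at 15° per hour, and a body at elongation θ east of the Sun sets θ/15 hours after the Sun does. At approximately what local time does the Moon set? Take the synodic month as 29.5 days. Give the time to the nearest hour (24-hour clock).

Phase angle: θ = 360°·(25 d)/(29.5 d) = 305.1°.
The Moon trails the Sun by θ/15 = 305.1/15 ≈ 20.34 hours.
18:00 + 20.34 h ≈ 14:20 → 14:00 to the nearest hour.

14:00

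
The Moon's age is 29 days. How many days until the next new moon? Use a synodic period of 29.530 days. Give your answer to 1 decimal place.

0.5 days

The next new moon completes the synodic month: 29.530 − 29 = 0.530 days.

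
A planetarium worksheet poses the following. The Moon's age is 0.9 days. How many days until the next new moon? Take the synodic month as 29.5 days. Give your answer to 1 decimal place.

28.6 days

The next new moon completes the synodic month: 29.5 − 0.9 = 28.600 days.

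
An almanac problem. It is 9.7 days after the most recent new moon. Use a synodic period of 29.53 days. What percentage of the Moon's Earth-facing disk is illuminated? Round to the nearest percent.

74%

Elongation θ = 360° × 9.7/29.53 ≈ 118.3°.
cos 118.3° = (-0.473), so f = (1 − (-0.473))/2 = 0.737, so 74%.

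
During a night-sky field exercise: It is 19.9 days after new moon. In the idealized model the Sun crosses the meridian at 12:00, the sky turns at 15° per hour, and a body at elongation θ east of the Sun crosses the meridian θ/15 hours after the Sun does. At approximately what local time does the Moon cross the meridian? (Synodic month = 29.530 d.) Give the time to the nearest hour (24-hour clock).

Elongation θ = 360° × 19.9/29.530 ≈ 242.6°.
Delay after the Sun = 242.6° / (15°/h) ≈ 16.17 h.
12:00 + 16.17 h ≈ 04:10 → 04:00 to the nearest hour.

04:00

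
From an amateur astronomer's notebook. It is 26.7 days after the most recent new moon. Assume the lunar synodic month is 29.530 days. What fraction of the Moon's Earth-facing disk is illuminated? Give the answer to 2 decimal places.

0.09

The Moon has covered 26.7/29.530 of its cycle, so θ ≈ 360° × 26.7/29.530 = 325.5°.
Illuminated fraction = (1 − cos 325.5°)/2 = (1 − 0.824)/2 ≈ 0.088.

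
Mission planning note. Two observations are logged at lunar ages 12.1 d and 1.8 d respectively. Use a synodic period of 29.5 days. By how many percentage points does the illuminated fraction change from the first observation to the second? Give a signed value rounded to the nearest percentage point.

-89 pp

θ₁ = 360° × 12.1/29.5 = 147.7°, f₁ = (1 − cos θ₁)/2 = 0.922.
θ₂ = 360° × 1.8/29.5 = 22.0°, f₂ = (1 − cos θ₂)/2 = 0.036.
Change = f₂ − f₁ = -0.886 → -89 percentage points.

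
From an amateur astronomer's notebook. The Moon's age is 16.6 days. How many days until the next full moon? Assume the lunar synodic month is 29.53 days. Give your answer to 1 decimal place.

Full moon is 0.5 of the way through the cycle: age 0.5 × 29.53 = 14.765 d.
This lunation's full moon (14.765 d) has passed, so add one period: 44.295 − 16.6 = 27.695 days.

27.7 days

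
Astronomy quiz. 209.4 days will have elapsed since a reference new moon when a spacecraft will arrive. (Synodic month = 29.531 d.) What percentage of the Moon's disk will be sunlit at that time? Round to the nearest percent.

209.4 d spans 7 complete synodic months (7 × 29.531 = 206.72 d) plus 2.68 d.
The Moon has covered 2.68/29.531 of its cycle, so θ ≈ 360° × 2.68/29.531 = 32.7°.
Illuminated fraction = (1 − cos 32.7°)/2 = (1 − 0.841)/2 ≈ 0.079, so 8%.

8%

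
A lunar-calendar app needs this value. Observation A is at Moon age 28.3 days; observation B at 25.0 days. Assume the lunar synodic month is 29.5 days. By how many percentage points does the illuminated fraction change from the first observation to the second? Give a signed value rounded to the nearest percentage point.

θ₁ = 360° × 28.3/29.5 = 345.4°, f₁ = (1 − cos θ₁)/2 = 0.016.
θ₂ = 360° × 25.0/29.5 = 305.1°, f₂ = (1 − cos θ₂)/2 = 0.213.
Change = f₂ − f₁ = +0.196 → +20 percentage points.

+20 percentage points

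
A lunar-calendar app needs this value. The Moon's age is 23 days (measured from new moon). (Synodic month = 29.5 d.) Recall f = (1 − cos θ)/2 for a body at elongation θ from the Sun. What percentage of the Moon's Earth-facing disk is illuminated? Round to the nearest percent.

41%

Elongation θ = 360° × 23/29.5 ≈ 280.7°.
With cos θ = 0.185, the lit fraction is (1 − 0.185)/2 ≈ 0.407, so 41%.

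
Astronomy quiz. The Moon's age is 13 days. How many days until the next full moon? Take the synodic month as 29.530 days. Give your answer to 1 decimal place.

1.8 days

Full moon is 0.5 of the way through the cycle: age 0.5 × 29.530 = 14.765 d.
That is 14.765 − 13 = 1.765 days ahead.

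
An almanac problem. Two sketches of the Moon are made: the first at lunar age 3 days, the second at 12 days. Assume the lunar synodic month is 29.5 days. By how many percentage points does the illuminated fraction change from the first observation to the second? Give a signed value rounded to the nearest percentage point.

First observation: θ = 360°·3/29.5 = 36.6°, so f = 0.099.
Second observation: θ = 146.4°, f = 0.917.
Δf = 0.917 − 0.099 = +0.818, i.e. +82 pp.

+82 percentage points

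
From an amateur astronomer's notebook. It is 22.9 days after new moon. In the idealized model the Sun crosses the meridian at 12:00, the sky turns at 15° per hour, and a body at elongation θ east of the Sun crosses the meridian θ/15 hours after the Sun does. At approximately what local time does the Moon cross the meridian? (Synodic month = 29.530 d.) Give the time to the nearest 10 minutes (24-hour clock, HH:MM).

06:40

The Moon has covered 22.9/29.530 of its cycle, so θ ≈ 360° × 22.9/29.530 = 279.2°.
Delay after the Sun = 279.2° / (15°/h) ≈ 18.61 h.
12:00 + 18.612 h ≈ 06:37 → 06:40 to the nearest ten minutes.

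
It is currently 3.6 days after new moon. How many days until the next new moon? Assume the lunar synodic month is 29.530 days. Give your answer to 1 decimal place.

25.9 days

The next new moon completes the synodic month: 29.530 − 3.6 = 25.930 days.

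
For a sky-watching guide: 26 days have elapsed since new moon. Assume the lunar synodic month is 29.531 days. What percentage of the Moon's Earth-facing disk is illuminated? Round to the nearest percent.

13%

Phase angle: θ = 360°·(26 d)/(29.531 d) = 317.0°.
With cos θ = 0.731, the lit fraction is (1 − 0.731)/2 ≈ 0.135, so 13%.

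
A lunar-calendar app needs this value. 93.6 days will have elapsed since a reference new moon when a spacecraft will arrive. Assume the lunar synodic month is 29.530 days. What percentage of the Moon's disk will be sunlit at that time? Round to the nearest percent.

26%

93.6/29.530 = 3.170 lunations, so 3 complete cycles and 5.01 d into the next.
Phase angle: θ = 360°·(5.01 d)/(29.530 d) = 61.1°.
Illuminated fraction = (1 − cos 61.1°)/2 = (1 − 0.484)/2 ≈ 0.258, so 26%.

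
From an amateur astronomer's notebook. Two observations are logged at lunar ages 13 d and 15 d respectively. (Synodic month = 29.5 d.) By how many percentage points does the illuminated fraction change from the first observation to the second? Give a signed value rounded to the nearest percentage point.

First observation: θ = 360°·13/29.5 = 158.6°, so f = 0.966.
Second observation: θ = 183.1°, f = 0.999.
Δf = 0.999 − 0.966 = +0.034, i.e. +3 pp.

+3 pp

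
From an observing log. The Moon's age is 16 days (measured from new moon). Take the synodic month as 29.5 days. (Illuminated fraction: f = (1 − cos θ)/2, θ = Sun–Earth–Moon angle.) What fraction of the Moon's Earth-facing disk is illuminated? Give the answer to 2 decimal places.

0.98

The Moon has covered 16/29.5 of its cycle, so θ ≈ 360° × 16/29.5 = 195.3°.
Illuminated fraction = (1 − cos 195.3°)/2 = (1 − (-0.965))/2 ≈ 0.982.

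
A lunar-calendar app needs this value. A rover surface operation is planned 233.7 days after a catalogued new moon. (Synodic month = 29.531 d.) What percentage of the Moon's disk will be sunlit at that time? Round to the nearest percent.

7%

233.7/29.531 = 7.914 lunations, so 7 complete cycles and 26.98 d into the next.
The Moon has covered 26.98/29.531 of its cycle, so θ ≈ 360° × 26.98/29.531 = 328.9°.
Illuminated fraction = (1 − cos 328.9°)/2 = (1 − 0.857)/2 ≈ 0.072, so 7%.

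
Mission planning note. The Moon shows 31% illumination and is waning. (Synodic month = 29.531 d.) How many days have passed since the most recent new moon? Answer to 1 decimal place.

From f = (1 − cos θ)/2: cos θ = 1 − 2×0.31 = 0.380; arccos → 67.7°.
A waning Moon lies in 180°–360°, so θ = 360° − 67.7° = 292.3°.
That fraction of the synodic month is 292.3/360 × 29.531 d ≈ 23.98 d.

24.0 days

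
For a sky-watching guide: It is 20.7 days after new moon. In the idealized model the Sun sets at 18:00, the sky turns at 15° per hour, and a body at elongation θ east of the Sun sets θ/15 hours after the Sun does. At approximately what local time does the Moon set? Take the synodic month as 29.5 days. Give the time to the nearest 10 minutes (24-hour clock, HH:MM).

Elongation θ = 360° × 20.7/29.5 ≈ 252.6°.
Delay after the Sun = 252.6° / (15°/h) ≈ 16.84 h.
18:00 + 16.841 h ≈ 10:50 → 10:50 to the nearest ten minutes.

10:50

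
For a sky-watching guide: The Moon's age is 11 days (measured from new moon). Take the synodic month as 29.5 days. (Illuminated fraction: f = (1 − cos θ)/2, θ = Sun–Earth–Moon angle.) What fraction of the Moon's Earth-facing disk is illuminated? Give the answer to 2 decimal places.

The Moon has covered 11/29.5 of its cycle, so θ ≈ 360° × 11/29.5 = 134.2°.
With cos θ = (-0.698), the lit fraction is (1 − (-0.698))/2 ≈ 0.849.

0.85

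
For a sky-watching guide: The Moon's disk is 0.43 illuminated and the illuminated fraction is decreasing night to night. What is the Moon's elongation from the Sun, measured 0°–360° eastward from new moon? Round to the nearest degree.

278°

Invert f = (1 − cos θ)/2 to get cos θ = 1 − 2(0.43) = 0.140, hence θ₀ = arccos 0.140 = 82.0°.
Waning ⇒ past full, so θ = 360° − 82.0° = 278.0°.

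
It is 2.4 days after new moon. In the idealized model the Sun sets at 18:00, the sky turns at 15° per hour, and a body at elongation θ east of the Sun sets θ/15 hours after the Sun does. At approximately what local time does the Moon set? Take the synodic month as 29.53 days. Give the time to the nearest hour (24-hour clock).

Phase angle: θ = 360°·(2.4 d)/(29.53 d) = 29.3°.
The Moon trails the Sun by θ/15 = 29.3/15 ≈ 1.95 hours.
18:00 + 1.95 h ≈ 19:57 → 20:00 to the nearest hour.

20:00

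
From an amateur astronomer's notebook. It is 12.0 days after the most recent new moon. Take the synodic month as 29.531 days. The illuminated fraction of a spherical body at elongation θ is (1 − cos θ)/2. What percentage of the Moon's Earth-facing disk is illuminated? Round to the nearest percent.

The Moon has covered 12.0/29.531 of its cycle, so θ ≈ 360° × 12.0/29.531 = 146.3°.
cos 146.3° = (-0.832), so f = (1 − (-0.832))/2 = 0.916, so 92%.

92%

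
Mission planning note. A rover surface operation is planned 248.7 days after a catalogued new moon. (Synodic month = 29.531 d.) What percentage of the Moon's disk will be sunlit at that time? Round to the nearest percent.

248.7/29.531 = 8.422 lunations, so 8 complete cycles and 12.45 d into the next.
The Moon has covered 12.45/29.531 of its cycle, so θ ≈ 360° × 12.45/29.531 = 151.8°.
Illuminated fraction = (1 − cos 151.8°)/2 = (1 − (-0.881))/2 ≈ 0.941, so 94%.

94%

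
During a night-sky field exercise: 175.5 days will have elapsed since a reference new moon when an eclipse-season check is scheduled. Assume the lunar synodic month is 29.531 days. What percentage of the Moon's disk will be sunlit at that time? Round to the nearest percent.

Reduce mod P: 175.5 − 5×29.531 = 27.84 d into the current lunation.
The Moon has covered 27.84/29.531 of its cycle, so θ ≈ 360° × 27.84/29.531 = 339.4°.
With cos θ = 0.936, the lit fraction is (1 − 0.936)/2 ≈ 0.032, so 3%.

3%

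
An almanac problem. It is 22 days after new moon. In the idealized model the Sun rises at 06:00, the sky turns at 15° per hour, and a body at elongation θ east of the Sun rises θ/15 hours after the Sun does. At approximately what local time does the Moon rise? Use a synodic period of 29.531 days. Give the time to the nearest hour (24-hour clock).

00:00

Elongation θ = 360° × 22/29.531 ≈ 268.2°.
At 15° of sky rotation per hour, 268.2° corresponds to a 17.88 h lag.
06:00 + 17.88 h ≈ 23:53 → 00:00 to the nearest hour.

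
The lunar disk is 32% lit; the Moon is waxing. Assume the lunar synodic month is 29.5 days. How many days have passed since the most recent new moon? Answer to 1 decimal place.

cos θ = 1 − 2f = 0.360, giving a principal value of 68.9°.
The Moon is waxing (0°–180°), so θ = 68.9° directly.
That fraction of the synodic month is 68.9/360 × 29.5 d ≈ 5.65 d.

5.6 days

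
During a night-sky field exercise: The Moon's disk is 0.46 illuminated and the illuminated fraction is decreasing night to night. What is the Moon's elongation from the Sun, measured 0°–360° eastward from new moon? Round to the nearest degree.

275°

From f = (1 − cos θ)/2: cos θ = 1 − 2×0.46 = 0.080; arccos → 85.4°.
Waning ⇒ past full, so θ = 360° − 85.4° = 274.6°.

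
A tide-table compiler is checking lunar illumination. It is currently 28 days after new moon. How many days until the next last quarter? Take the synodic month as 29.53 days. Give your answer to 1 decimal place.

23.7 days

Last quarter occurs at elongation 270°, i.e. at age 29.53 × 270/360 = 22.148 d.
Already past this cycle's last quarter; the next is at 22.148 + 29.53 = 51.678 d, so 51.678 − 28 = 23.678 days.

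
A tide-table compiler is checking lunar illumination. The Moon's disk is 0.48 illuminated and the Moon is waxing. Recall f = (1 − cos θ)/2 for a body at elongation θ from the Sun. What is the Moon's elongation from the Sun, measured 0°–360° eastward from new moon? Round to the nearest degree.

Invert f = (1 − cos θ)/2 to get cos θ = 1 − 2(0.48) = 0.040, hence θ₀ = arccos 0.040 = 87.7°.
The Moon is waxing (0°–180°), so θ = 87.7° directly.

88°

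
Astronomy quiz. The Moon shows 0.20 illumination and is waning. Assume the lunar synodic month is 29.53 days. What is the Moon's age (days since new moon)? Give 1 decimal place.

cos θ = 1 − 2f = 0.600, giving a principal value of 53.1°.
A waning Moon lies in 180°–360°, so θ = 360° − 53.1° = 306.9°.
Age = 29.53 × 306.9°/360° ≈ 25.17 days.

25.2 days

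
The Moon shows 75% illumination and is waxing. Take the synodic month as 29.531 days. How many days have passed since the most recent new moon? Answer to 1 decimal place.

9.8 days

Invert f = (1 − cos θ)/2 to get cos θ = 1 − 2(0.75) = -0.500, hence θ₀ = arccos -0.500 = 120.0°.
The Moon is waxing (0°–180°), so θ = 120.0° directly.
Age = 29.531 × 120.0°/360° ≈ 9.84 days.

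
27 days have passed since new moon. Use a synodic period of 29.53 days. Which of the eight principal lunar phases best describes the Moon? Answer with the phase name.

θ ≈ 360° × 27/29.53 = 329°, which falls in the waning crescent sector.

waning crescent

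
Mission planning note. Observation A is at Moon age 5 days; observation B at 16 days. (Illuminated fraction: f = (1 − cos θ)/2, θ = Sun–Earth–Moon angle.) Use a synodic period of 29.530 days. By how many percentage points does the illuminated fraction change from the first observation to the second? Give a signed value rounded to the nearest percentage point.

+73 percentage points

θ₁ = 360° × 5/29.530 = 61.0°, f₁ = (1 − cos θ₁)/2 = 0.257.
θ₂ = 360° × 16/29.530 = 195.1°, f₂ = (1 − cos θ₂)/2 = 0.983.
Change = f₂ − f₁ = +0.726 → +73 percentage points.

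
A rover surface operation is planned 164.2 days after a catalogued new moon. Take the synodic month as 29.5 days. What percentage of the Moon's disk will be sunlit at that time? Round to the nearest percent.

Reduce mod P: 164.2 − 5×29.5 = 16.70 d into the current lunation.
Phase angle: θ = 360°·(16.70 d)/(29.5 d) = 203.8°.
With cos θ = (-0.915), the lit fraction is (1 − (-0.915))/2 ≈ 0.957, so 96%.

96%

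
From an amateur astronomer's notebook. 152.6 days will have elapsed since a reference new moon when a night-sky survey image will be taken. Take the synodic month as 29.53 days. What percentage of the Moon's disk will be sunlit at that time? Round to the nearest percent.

25%

152.6/29.53 = 5.168 lunations, so 5 complete cycles and 4.95 d into the next.
Phase angle: θ = 360°·(4.95 d)/(29.53 d) = 60.3°.
Illuminated fraction = (1 − cos 60.3°)/2 = (1 − 0.495)/2 ≈ 0.253, so 25%.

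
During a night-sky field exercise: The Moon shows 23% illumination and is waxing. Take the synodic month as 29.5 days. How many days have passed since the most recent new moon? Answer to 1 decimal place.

4.7 days

Invert f = (1 − cos θ)/2 to get cos θ = 1 − 2(0.23) = 0.540, hence θ₀ = arccos 0.540 = 57.3°.
The Moon is waxing (0°–180°), so θ = 57.3° directly.
That fraction of the synodic month is 57.3/360 × 29.5 d ≈ 4.70 d.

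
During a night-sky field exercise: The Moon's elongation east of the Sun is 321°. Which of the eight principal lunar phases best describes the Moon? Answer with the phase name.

waning crescent

321° lies in the waning crescent sector of the 8-phase cycle.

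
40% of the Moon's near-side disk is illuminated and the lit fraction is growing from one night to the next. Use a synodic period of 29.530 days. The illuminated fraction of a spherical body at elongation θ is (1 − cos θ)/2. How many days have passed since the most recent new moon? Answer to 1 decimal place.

cos θ = 1 − 2f = 0.200, giving a principal value of 78.5°.
Waxing ⇒ before full, so θ = 78.5°.
Age = 29.530 × 78.5°/360° ≈ 6.44 days.

6.4 days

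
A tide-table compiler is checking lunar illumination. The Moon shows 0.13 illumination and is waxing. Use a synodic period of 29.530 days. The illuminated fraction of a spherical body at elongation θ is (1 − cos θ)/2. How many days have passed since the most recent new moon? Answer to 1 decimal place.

Invert f = (1 − cos θ)/2 to get cos θ = 1 − 2(0.13) = 0.740, hence θ₀ = arccos 0.740 = 42.3°.
The Moon is waxing (0°–180°), so θ = 42.3° directly.
At 360°/29.530 d per day, 42.3° corresponds to 3.47 days.

3.5 days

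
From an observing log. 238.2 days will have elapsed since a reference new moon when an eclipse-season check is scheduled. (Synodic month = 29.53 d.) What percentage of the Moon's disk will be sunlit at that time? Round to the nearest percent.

238.2 d spans 8 complete synodic months (8 × 29.53 = 236.24 d) plus 1.96 d.
Elongation θ = 360° × 1.96/29.53 ≈ 23.9°.
cos 23.9° = 0.914, so f = (1 − 0.914)/2 = 0.043, so 4%.

4%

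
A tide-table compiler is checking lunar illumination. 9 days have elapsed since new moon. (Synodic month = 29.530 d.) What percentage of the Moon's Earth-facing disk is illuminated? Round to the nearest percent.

67%

Phase angle: θ = 360°·(9 d)/(29.530 d) = 109.7°.
cos 109.7° = (-0.337), so f = (1 − (-0.337))/2 = 0.669, so 67%.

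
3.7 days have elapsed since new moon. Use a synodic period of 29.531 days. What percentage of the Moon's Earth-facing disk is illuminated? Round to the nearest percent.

Phase angle: θ = 360°·(3.7 d)/(29.531 d) = 45.1°.
cos 45.1° = 0.706, so f = (1 − 0.706)/2 = 0.147, so 15%.

15%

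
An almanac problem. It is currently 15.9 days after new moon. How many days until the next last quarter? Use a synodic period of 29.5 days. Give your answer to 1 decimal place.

6.2 days

Last quarter occurs at elongation 270°, i.e. at age 29.5 × 270/360 = 22.125 d.
That is 22.125 − 15.9 = 6.225 days ahead.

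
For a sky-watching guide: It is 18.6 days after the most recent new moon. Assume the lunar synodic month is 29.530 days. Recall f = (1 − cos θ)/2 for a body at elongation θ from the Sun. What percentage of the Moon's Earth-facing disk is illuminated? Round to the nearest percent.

84%

Elongation θ = 360° × 18.6/29.530 ≈ 226.8°.
With cos θ = (-0.685), the lit fraction is (1 − (-0.685))/2 ≈ 0.843, so 84%.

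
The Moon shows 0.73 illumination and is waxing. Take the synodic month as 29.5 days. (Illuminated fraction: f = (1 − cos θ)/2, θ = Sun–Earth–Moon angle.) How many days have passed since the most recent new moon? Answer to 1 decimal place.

9.6 days

From f = (1 − cos θ)/2: cos θ = 1 − 2×0.73 = -0.460; arccos → 117.4°.
Waxing ⇒ before full, so θ = 117.4°.
That fraction of the synodic month is 117.4/360 × 29.5 d ≈ 9.62 d.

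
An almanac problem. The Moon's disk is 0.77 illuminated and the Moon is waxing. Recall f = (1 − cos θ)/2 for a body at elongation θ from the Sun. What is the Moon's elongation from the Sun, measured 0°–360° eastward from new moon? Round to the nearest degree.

123°

From f = (1 − cos θ)/2: cos θ = 1 − 2×0.77 = -0.540; arccos → 122.7°.
The Moon is waxing (0°–180°), so θ = 122.7° directly.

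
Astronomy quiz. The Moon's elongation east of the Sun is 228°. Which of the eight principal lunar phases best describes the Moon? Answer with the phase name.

waning gibbous

The waning gibbous sector spans roughly 202°–248°; 228° falls inside it.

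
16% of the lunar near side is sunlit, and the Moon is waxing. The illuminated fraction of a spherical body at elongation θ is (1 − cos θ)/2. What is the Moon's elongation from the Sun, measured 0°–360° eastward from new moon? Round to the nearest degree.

From f = (1 − cos θ)/2: cos θ = 1 − 2×0.16 = 0.680; arccos → 47.2°.
The Moon is waxing (0°–180°), so θ = 47.2° directly.

47°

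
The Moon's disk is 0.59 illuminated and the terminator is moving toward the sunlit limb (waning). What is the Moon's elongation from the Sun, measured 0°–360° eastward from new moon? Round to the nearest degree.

260°

cos θ = 1 − 2f = -0.180, giving a principal value of 100.4°.
A waning Moon lies in 180°–360°, so θ = 360° − 100.4° = 259.6°.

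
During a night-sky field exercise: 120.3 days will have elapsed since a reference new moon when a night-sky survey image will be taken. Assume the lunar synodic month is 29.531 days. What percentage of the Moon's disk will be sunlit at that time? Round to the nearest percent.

Reduce mod P: 120.3 − 4×29.531 = 2.18 d into the current lunation.
Phase angle: θ = 360°·(2.18 d)/(29.531 d) = 26.5°.
With cos θ = 0.895, the lit fraction is (1 − 0.895)/2 ≈ 0.053, so 5%.

5%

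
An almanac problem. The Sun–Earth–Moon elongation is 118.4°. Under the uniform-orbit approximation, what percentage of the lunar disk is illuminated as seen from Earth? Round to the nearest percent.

cos 118.4° = (-0.476), so f = (1 − (-0.476))/2 = 0.738, i.e. 74%.

74%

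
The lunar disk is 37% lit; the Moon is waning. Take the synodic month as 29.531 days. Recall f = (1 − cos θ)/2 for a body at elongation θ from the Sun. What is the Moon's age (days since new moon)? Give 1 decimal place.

cos θ = 1 − 2f = 0.260, giving a principal value of 74.9°.
Since the Moon is past full (waning), take the reflex angle: θ = 360° − 74.9° = 285.1°.
At 360°/29.531 d per day, 285.1° corresponds to 23.38 days.

23.4 days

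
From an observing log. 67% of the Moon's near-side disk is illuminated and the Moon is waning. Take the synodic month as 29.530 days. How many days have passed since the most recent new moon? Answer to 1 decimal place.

cos θ = 1 − 2f = -0.340, giving a principal value of 109.9°.
Waning ⇒ past full, so θ = 360° − 109.9° = 250.1°.
That fraction of the synodic month is 250.1/360 × 29.530 d ≈ 20.52 d.

20.5 days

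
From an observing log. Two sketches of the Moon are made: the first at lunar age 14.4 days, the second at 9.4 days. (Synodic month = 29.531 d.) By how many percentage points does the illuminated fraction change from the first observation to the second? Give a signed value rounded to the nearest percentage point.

-29 percentage points

First observation: θ = 360°·14.4/29.531 = 175.5°, so f = 0.998.
Second observation: θ = 114.6°, f = 0.708.
Δf = 0.708 − 0.998 = -0.290, i.e. -29 pp.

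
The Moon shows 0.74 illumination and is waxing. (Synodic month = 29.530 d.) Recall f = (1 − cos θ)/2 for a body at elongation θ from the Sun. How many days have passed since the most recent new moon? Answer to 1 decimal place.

From f = (1 − cos θ)/2: cos θ = 1 − 2×0.74 = -0.480; arccos → 118.7°.
Waxing ⇒ before full, so θ = 118.7°.
At 360°/29.530 d per day, 118.7° corresponds to 9.74 days.

9.7 days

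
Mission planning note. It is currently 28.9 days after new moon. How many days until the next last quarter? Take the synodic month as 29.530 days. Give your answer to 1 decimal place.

Last quarter occurs at elongation 270°, i.e. at age 29.530 × 270/360 = 22.148 d.
Already past this cycle's last quarter; the next is at 22.148 + 29.530 = 51.678 d, so 51.678 − 28.9 = 22.778 days.

22.8 days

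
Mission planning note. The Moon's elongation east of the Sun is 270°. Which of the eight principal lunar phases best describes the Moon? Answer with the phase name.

The last quarter sector spans roughly 248°–292°; 270° falls inside it.

last quarter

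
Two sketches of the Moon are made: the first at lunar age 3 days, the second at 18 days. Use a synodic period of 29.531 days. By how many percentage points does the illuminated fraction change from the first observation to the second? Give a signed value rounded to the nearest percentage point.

θ₁ = 360° × 3/29.531 = 36.6°, f₁ = (1 − cos θ₁)/2 = 0.098.
θ₂ = 360° × 18/29.531 = 219.4°, f₂ = (1 − cos θ₂)/2 = 0.886.
Change = f₂ − f₁ = +0.788 → +79 percentage points.

+79 pp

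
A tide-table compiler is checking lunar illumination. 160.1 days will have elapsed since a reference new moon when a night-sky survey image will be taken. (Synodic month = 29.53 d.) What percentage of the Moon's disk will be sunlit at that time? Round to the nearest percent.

94%

160.1 d spans 5 complete synodic months (5 × 29.53 = 147.65 d) plus 12.45 d.
The Moon has covered 12.45/29.53 of its cycle, so θ ≈ 360° × 12.45/29.53 = 151.8°.
cos 151.8° = (-0.881), so f = (1 − (-0.881))/2 = 0.941, so 94%.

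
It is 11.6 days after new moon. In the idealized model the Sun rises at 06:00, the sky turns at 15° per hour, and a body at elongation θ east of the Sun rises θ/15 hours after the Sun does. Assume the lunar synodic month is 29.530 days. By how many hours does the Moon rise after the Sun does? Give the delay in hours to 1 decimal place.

9.4 h

The Moon has covered 11.6/29.530 of its cycle, so θ ≈ 360° × 11.6/29.530 = 141.4°.
Delay after the Sun = 141.4° / (15°/h) ≈ 9.43 h.
So the Moon rises 9.43 h after the Sun.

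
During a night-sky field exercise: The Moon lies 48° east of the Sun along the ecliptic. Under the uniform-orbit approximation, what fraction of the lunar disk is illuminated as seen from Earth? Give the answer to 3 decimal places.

f = (1 − cos 48°)/2 = (1 − 0.669)/2 ≈ 0.165.

0.165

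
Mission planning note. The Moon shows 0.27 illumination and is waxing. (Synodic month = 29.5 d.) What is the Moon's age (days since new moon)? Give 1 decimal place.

Invert f = (1 − cos θ)/2 to get cos θ = 1 − 2(0.27) = 0.460, hence θ₀ = arccos 0.460 = 62.6°.
Waxing ⇒ before full, so θ = 62.6°.
At 360°/29.5 d per day, 62.6° corresponds to 5.13 days.

5.1 days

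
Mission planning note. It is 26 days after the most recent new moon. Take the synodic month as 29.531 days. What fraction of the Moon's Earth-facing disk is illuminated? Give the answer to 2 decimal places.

Elongation θ = 360° × 26/29.531 ≈ 317.0°.
cos 317.0° = 0.731, so f = (1 − 0.731)/2 = 0.135.

0.13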